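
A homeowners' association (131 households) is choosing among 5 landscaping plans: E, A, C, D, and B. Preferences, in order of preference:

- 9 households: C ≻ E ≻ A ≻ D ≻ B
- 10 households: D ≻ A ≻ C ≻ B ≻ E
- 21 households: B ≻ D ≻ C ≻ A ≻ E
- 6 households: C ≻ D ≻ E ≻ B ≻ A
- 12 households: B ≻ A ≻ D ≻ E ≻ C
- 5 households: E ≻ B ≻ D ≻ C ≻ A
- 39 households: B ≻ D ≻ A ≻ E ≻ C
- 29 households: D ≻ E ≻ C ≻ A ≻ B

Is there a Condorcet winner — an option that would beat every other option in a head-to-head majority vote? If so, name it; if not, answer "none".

B vs E: 82–49 for B.
B vs A: 83–48 for B.
B vs C: 77–54 for B.
B vs D: 77–54 for B.
B beats every other option head-to-head.

B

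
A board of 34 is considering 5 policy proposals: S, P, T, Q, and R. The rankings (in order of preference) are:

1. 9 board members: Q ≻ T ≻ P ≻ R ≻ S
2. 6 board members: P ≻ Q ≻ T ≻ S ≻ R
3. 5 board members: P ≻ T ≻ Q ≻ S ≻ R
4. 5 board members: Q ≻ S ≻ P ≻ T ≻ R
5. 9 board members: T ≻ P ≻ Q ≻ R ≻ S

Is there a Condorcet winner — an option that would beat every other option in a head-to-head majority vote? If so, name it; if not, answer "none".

none

Checking pairwise contests:
P beats S 29–5.
T beats P 18–16.
Q beats T 20–14.
P beats Q 20–14.
P beats R 34–0.
Every option loses at least one head-to-head, so there is no Condorcet winner.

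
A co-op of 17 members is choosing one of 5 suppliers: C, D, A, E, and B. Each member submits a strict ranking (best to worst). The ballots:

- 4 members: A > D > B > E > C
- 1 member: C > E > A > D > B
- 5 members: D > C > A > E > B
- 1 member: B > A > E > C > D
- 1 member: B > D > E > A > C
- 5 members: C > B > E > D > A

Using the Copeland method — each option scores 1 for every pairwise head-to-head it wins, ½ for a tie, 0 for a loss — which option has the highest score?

D

C: beats A, E, and B; loses to D → score 3.
D: beats C, A, E, and B → score 4.
A: beats E and B; loses to C and D → score 2.
E: loses to C, D, A, and B → score 0.
B: beats E; loses to C, D, and A → score 1.
D has the best pairwise record.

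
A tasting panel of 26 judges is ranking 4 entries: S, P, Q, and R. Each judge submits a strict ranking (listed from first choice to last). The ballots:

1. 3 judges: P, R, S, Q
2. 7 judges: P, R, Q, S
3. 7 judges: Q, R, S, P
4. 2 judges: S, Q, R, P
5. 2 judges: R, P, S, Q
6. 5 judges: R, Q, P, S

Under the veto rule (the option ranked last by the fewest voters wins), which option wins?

Last-place votes: S 12, P 9, Q 5, R 0.
R is ranked last by the fewest voters, so R wins.

R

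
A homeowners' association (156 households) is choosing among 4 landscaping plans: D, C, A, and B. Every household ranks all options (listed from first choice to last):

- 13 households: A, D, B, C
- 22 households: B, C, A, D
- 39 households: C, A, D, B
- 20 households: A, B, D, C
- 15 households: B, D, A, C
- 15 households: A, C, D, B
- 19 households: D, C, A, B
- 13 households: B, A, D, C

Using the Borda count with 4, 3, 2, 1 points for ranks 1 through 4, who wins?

D: 13·3 + 22·1 + 39·2 + 20·2 + 15·3 + 15·2 + 19·4 + 13·2 = 356
C: 13·1 + 22·3 + 39·4 + 20·1 + 15·1 + 15·3 + 19·3 + 13·1 = 385
A: 13·4 + 22·2 + 39·3 + 20·4 + 15·2 + 15·4 + 19·2 + 13·3 = 460
B: 13·2 + 22·4 + 39·1 + 20·3 + 15·4 + 15·1 + 19·1 + 13·4 = 359
A has the highest Borda score (460).

A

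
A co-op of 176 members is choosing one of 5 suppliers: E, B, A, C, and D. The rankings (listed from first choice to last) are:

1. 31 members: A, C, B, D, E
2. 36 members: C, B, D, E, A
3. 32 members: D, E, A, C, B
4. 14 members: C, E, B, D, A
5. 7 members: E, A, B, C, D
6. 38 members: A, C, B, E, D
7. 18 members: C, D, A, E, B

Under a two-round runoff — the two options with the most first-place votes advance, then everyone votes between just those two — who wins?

A

Round 1 first-place votes: E 7, B 0, A 69, C 68, D 32.
A and C advance.
Runoff: A is preferred to C by 108 voters; C by 68.
A wins the runoff.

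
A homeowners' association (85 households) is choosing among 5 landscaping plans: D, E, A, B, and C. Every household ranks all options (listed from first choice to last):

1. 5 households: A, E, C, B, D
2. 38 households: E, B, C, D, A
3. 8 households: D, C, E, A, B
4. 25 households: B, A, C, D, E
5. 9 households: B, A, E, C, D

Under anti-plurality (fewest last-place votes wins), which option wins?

C

Last-place votes: D 14, E 25, A 38, B 8, C 0.
C is ranked last by the fewest voters, so C wins.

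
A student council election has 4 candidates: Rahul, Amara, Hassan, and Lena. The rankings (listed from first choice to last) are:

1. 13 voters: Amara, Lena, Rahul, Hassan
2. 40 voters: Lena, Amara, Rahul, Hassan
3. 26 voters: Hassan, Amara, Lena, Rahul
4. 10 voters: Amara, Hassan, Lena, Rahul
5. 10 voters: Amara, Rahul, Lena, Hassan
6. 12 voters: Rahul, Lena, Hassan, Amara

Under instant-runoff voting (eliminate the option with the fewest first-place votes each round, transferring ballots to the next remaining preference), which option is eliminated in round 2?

Round 1: Rahul 12, Amara 33, Hassan 26, Lena 40. Eliminate Rahul.
Round 2: Amara 33, Hassan 26, Lena 52. Eliminate Hassan.

Hassan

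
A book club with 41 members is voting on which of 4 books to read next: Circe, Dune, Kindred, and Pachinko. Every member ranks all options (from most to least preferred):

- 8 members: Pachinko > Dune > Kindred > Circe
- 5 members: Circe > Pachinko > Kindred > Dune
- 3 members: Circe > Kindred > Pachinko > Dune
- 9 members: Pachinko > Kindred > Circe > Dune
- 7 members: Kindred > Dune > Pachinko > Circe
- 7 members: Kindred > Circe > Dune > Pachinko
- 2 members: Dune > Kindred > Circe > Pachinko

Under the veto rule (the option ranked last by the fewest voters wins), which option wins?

Last-place votes: Circe 15, Dune 17, Kindred 0, Pachinko 9.
Kindred is ranked last by the fewest voters, so Kindred wins.

Kindred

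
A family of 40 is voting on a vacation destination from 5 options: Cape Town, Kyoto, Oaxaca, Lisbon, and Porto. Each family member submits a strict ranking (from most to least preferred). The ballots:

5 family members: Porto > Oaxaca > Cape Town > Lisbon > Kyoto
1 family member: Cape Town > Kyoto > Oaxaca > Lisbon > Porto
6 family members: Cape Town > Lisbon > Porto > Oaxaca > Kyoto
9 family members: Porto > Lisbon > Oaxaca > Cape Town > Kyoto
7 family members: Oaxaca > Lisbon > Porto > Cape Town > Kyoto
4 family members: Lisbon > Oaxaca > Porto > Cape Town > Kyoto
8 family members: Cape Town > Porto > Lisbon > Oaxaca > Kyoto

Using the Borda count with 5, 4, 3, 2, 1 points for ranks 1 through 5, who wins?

Porto

Cape Town: 5·3 + 1·5 + 6·5 + 9·2 + 7·2 + 4·2 + 8·5 = 130
Kyoto: 5·1 + 1·4 + 6·1 + 9·1 + 7·1 + 4·1 + 8·1 = 43
Oaxaca: 5·4 + 1·3 + 6·2 + 9·3 + 7·5 + 4·4 + 8·2 = 129
Lisbon: 5·2 + 1·2 + 6·4 + 9·4 + 7·4 + 4·5 + 8·3 = 144
Porto: 5·5 + 1·1 + 6·3 + 9·5 + 7·3 + 4·3 + 8·4 = 154
Porto has the highest Borda score (154).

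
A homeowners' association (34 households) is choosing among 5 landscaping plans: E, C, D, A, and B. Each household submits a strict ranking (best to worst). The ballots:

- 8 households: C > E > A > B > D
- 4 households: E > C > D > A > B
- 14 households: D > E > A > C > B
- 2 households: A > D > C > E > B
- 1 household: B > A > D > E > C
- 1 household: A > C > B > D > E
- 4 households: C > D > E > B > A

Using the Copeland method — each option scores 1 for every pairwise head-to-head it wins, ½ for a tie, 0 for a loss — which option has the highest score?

D

E: beats C, A, and B; loses to D → score 3.
C: beats B; ties D; loses to E and A → score 1.5.
D: beats E, A, and B; ties C → score 3.5.
A: beats C and B; loses to E and D → score 2.
B: loses to E, C, D, and A → score 0.
D has the best pairwise record.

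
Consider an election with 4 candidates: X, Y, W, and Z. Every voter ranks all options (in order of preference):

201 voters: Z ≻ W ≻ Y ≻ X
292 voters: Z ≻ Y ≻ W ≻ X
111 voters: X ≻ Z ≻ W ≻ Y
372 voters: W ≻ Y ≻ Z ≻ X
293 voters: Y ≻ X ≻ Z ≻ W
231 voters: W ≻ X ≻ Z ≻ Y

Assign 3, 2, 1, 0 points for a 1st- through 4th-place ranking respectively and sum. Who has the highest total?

X: 201·0 + 292·0 + 111·3 + 372·0 + 293·2 + 231·2 = 1381
Y: 201·1 + 292·2 + 111·0 + 372·2 + 293·3 + 231·0 = 2408
W: 201·2 + 292·1 + 111·1 + 372·3 + 293·0 + 231·3 = 2614
Z: 201·3 + 292·3 + 111·2 + 372·1 + 293·1 + 231·1 = 2597
W has the highest Borda score (2614).

W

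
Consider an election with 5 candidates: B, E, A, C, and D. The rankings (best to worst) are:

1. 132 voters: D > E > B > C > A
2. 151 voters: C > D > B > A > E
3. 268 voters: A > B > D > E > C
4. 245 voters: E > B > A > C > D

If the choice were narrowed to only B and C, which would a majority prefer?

Voters preferring B to C: 645; preferring C to B: 151.
B wins the head-to-head.

B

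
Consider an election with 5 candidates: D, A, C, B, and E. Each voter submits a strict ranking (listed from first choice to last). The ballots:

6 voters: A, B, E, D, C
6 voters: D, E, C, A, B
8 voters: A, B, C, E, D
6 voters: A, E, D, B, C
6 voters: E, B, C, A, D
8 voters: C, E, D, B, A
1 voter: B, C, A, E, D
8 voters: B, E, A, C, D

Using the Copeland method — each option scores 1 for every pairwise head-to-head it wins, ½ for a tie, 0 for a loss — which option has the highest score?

D: loses to A, C, B, and E → score 0.
A: beats D, C, and B; loses to E → score 3.
C: beats D; loses to A, B, and E → score 1.
B: beats D and C; loses to A and E → score 2.
E: beats D, A, C, and B → score 4.
E has the best pairwise record.

E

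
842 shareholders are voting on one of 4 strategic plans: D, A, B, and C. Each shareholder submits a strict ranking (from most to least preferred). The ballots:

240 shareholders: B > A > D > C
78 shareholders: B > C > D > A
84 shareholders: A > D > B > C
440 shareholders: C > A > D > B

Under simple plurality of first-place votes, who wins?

C

First-place votes: D 0, A 84, B 318, C 440.
C has the most first-place votes.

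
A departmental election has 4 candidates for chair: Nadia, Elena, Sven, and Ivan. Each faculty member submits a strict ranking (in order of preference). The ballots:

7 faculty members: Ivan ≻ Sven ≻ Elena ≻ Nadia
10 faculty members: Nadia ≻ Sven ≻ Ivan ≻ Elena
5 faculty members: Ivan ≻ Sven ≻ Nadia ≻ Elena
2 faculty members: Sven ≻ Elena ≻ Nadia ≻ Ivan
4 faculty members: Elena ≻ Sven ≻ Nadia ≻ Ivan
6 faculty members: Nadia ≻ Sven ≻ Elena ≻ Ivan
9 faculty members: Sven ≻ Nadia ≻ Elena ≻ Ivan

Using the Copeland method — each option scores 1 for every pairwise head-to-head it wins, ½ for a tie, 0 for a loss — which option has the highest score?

Sven

Nadia: beats Elena and Ivan; loses to Sven → score 2.
Elena: loses to Nadia, Sven, and Ivan → score 0.
Sven: beats Nadia, Elena, and Ivan → score 3.
Ivan: beats Elena; loses to Nadia and Sven → score 1.
Sven has the best pairwise record.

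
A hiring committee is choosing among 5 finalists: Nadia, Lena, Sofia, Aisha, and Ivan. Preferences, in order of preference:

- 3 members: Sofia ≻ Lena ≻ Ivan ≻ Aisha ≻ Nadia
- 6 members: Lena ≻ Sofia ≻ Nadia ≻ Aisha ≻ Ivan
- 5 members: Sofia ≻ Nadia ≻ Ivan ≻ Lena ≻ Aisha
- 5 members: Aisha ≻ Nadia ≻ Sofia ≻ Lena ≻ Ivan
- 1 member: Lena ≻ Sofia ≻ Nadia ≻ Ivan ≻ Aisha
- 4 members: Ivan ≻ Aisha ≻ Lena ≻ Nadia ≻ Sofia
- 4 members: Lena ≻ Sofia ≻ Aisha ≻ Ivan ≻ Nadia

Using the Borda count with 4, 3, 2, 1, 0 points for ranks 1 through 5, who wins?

Nadia: 3·0 + 6·2 + 5·3 + 5·3 + 1·2 + 4·1 + 4·0 = 48
Lena: 3·3 + 6·4 + 5·1 + 5·1 + 1·4 + 4·2 + 4·4 = 71
Sofia: 3·4 + 6·3 + 5·4 + 5·2 + 1·3 + 4·0 + 4·3 = 75
Aisha: 3·1 + 6·1 + 5·0 + 5·4 + 1·0 + 4·3 + 4·2 = 49
Ivan: 3·2 + 6·0 + 5·2 + 5·0 + 1·1 + 4·4 + 4·1 = 37
Sofia has the highest Borda score (75).

Sofia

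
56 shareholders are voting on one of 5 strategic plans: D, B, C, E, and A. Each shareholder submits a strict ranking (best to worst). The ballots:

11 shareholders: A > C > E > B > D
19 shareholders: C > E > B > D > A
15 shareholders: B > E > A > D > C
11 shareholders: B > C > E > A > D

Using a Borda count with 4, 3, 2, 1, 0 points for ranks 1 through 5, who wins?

D: 11·0 + 19·1 + 15·1 + 11·0 = 34
B: 11·1 + 19·2 + 15·4 + 11·4 = 153
C: 11·3 + 19·4 + 15·0 + 11·3 = 142
E: 11·2 + 19·3 + 15·3 + 11·2 = 146
A: 11·4 + 19·0 + 15·2 + 11·1 = 85
B has the highest Borda score (153).

B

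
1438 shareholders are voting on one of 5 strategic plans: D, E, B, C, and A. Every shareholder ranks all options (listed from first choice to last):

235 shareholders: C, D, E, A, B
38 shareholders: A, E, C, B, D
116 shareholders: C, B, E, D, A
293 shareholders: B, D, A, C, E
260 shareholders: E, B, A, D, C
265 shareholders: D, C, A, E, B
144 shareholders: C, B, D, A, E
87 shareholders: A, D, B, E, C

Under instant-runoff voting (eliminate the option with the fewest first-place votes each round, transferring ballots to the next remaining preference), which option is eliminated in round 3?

E

Round 1: D 265, E 260, B 293, C 495, A 125. Eliminate A.
Round 2: D 352, E 298, B 293, C 495. Eliminate B.
Round 3: D 645, E 298, C 495. Eliminate E.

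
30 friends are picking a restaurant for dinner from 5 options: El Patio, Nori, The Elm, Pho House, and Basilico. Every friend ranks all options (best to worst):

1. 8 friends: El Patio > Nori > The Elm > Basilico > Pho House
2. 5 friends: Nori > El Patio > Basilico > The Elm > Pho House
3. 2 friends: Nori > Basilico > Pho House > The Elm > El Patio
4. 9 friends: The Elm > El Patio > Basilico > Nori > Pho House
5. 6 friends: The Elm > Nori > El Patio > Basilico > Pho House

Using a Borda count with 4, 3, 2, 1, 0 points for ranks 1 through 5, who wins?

El Patio: 8·4 + 5·3 + 2·0 + 9·3 + 6·2 = 86
Nori: 8·3 + 5·4 + 2·4 + 9·1 + 6·3 = 79
The Elm: 8·2 + 5·1 + 2·1 + 9·4 + 6·4 = 83
Pho House: 8·0 + 5·0 + 2·2 + 9·0 + 6·0 = 4
Basilico: 8·1 + 5·2 + 2·3 + 9·2 + 6·1 = 48
El Patio has the highest Borda score (86).

El Patio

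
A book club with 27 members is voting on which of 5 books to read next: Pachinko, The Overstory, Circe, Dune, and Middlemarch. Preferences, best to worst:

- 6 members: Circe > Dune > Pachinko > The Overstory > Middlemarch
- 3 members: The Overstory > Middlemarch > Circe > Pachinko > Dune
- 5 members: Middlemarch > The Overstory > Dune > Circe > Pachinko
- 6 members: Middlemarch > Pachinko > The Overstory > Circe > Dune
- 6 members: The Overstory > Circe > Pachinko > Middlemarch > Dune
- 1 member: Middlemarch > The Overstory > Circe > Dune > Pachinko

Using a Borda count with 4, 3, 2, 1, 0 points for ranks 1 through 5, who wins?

The Overstory

Pachinko: 6·2 + 3·1 + 5·0 + 6·3 + 6·2 + 1·0 = 45
The Overstory: 6·1 + 3·4 + 5·3 + 6·2 + 6·4 + 1·3 = 72
Circe: 6·4 + 3·2 + 5·1 + 6·1 + 6·3 + 1·2 = 61
Dune: 6·3 + 3·0 + 5·2 + 6·0 + 6·0 + 1·1 = 29
Middlemarch: 6·0 + 3·3 + 5·4 + 6·4 + 6·1 + 1·4 = 63
The Overstory has the highest Borda score (72).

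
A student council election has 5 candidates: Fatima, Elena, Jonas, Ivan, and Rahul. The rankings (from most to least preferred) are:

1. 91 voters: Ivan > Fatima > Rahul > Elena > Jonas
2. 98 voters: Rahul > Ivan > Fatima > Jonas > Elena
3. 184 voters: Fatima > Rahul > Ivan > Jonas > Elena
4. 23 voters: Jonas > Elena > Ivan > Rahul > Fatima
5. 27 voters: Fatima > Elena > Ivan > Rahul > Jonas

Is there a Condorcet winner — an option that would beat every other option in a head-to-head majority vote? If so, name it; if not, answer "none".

Checking pairwise contests:
Ivan beats Fatima 212–211.
Fatima beats Elena 400–23.
Fatima beats Jonas 400–23.
Rahul beats Ivan 282–141.
Fatima beats Rahul 302–121.
Every option loses at least one head-to-head, so there is no Condorcet winner.

none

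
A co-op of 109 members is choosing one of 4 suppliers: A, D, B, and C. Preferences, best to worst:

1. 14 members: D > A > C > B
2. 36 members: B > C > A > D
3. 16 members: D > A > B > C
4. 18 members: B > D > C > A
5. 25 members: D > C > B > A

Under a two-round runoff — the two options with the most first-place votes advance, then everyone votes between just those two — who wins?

D

Round 1 first-place votes: A 0, D 55, B 54, C 0.
D and B advance.
Runoff: D is preferred to B by 55 voters; B by 54.
D wins the runoff.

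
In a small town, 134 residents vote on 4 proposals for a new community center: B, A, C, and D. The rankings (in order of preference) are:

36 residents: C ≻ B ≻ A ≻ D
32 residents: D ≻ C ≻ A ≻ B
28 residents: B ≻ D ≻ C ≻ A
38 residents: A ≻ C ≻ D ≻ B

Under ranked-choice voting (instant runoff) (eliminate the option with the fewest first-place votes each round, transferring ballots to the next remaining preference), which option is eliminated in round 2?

Round 1: B 28, A 38, C 36, D 32. Eliminate B.
Round 2: A 38, C 36, D 60. Eliminate C.

C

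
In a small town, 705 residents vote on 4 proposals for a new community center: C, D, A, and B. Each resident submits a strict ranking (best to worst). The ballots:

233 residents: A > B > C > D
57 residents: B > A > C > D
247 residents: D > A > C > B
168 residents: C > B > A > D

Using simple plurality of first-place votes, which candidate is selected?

D

First-place votes: C 168, D 247, A 233, B 57.
D has the most first-place votes.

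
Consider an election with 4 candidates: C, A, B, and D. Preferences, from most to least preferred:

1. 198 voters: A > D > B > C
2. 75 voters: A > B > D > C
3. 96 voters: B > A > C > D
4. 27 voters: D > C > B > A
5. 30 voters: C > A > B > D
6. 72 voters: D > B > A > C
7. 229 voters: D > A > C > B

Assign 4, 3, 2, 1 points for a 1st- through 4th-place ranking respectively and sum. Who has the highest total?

C: 198·1 + 75·1 + 96·2 + 27·3 + 30·4 + 72·1 + 229·2 = 1196
A: 198·4 + 75·4 + 96·3 + 27·1 + 30·3 + 72·2 + 229·3 = 2328
B: 198·2 + 75·3 + 96·4 + 27·2 + 30·2 + 72·3 + 229·1 = 1564
D: 198·3 + 75·2 + 96·1 + 27·4 + 30·1 + 72·4 + 229·4 = 2182
A has the highest Borda score (2328).

A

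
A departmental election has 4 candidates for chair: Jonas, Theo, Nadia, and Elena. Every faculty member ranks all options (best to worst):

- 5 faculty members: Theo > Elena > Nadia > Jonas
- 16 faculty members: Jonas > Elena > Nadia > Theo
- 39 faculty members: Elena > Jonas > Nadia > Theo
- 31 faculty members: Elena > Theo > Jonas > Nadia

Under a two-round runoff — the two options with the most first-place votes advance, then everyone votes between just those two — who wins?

Elena

Round 1 first-place votes: Jonas 16, Theo 5, Nadia 0, Elena 70.
Elena and Jonas advance.
Runoff: Elena is preferred to Jonas by 75 voters; Jonas by 16.
Elena wins the runoff.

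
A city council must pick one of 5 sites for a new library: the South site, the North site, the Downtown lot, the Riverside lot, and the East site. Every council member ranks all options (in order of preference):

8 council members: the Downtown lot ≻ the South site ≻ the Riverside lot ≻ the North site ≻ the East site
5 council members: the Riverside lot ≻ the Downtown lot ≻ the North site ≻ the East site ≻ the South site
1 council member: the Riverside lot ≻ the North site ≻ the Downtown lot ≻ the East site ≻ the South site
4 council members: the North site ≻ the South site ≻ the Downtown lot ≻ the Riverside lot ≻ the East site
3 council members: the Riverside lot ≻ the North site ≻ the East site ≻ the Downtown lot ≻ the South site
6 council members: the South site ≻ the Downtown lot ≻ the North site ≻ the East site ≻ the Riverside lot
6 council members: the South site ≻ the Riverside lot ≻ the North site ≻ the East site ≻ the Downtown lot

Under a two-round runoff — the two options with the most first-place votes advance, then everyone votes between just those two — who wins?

the South site

Round 1 first-place votes: the South site 12, the North site 4, the Downtown lot 8, the Riverside lot 9, the East site 0.
the South site and the Riverside lot advance.
Runoff: the South site is preferred to the Riverside lot by 24 voters; the Riverside lot by 9.
the South site wins the runoff.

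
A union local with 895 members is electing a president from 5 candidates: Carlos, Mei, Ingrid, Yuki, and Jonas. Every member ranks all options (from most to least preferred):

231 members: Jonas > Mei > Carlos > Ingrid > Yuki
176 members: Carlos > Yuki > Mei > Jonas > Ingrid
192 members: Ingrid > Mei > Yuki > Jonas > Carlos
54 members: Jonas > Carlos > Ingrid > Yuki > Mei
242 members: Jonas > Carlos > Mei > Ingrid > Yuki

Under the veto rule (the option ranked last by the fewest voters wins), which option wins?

Last-place votes: Carlos 192, Mei 54, Ingrid 176, Yuki 473, Jonas 0.
Jonas is ranked last by the fewest voters, so Jonas wins.

Jonas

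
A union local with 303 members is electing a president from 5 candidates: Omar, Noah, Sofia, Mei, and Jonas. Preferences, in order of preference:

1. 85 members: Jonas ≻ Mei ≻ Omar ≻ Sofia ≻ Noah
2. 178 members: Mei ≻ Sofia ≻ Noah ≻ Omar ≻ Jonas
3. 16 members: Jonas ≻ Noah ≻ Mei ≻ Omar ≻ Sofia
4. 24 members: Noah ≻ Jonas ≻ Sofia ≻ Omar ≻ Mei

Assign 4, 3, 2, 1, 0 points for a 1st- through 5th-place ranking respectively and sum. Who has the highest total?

Omar: 85·2 + 178·1 + 16·1 + 24·1 = 388
Noah: 85·0 + 178·2 + 16·3 + 24·4 = 500
Sofia: 85·1 + 178·3 + 16·0 + 24·2 = 667
Mei: 85·3 + 178·4 + 16·2 + 24·0 = 999
Jonas: 85·4 + 178·0 + 16·4 + 24·3 = 476
Mei has the highest Borda score (999).

Mei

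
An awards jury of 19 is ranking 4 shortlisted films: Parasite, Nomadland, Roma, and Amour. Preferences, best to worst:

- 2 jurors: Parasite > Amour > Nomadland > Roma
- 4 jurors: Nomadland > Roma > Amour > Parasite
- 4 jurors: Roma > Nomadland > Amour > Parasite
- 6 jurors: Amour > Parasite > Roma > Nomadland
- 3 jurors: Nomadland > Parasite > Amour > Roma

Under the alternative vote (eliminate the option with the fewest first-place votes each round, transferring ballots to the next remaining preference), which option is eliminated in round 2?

Roma

Round 1: Parasite 2, Nomadland 7, Roma 4, Amour 6. Eliminate Parasite.
Round 2: Nomadland 7, Roma 4, Amour 8. Eliminate Roma.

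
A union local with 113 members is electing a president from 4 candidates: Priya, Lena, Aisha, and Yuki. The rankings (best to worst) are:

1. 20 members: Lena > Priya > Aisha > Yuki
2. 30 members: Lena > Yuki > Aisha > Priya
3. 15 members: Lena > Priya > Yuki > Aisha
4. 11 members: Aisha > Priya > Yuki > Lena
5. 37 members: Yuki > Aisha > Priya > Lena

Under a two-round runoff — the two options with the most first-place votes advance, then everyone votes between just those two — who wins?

Round 1 first-place votes: Priya 0, Lena 65, Aisha 11, Yuki 37.
Lena and Yuki advance.
Runoff: Lena is preferred to Yuki by 65 voters; Yuki by 48.
Lena wins the runoff.

Lena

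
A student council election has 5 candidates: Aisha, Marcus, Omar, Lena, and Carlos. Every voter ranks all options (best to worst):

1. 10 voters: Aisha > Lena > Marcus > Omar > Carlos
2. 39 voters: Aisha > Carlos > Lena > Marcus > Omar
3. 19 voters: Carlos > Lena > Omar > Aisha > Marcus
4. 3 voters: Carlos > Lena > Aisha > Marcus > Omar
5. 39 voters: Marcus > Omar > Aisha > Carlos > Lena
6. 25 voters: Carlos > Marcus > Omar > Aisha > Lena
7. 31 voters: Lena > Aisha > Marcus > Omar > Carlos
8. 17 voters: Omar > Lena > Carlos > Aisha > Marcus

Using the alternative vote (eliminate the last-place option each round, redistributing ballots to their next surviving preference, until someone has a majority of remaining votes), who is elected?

Round 1: Aisha 49, Marcus 39, Omar 17, Lena 31, Carlos 47. Eliminate Omar.
Round 2: Aisha 49, Marcus 39, Lena 48, Carlos 47. Eliminate Marcus.
Round 3: Aisha 88, Lena 48, Carlos 47. Eliminate Carlos.
Round 4: Aisha 113, Lena 70. Aisha has a majority.

Aisha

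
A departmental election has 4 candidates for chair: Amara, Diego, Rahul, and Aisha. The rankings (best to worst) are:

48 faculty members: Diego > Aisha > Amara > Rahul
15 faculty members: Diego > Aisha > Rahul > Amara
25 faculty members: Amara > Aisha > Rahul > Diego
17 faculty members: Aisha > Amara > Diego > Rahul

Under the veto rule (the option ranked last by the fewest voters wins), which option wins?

Last-place votes: Amara 15, Diego 25, Rahul 65, Aisha 0.
Aisha is ranked last by the fewest voters, so Aisha wins.

Aisha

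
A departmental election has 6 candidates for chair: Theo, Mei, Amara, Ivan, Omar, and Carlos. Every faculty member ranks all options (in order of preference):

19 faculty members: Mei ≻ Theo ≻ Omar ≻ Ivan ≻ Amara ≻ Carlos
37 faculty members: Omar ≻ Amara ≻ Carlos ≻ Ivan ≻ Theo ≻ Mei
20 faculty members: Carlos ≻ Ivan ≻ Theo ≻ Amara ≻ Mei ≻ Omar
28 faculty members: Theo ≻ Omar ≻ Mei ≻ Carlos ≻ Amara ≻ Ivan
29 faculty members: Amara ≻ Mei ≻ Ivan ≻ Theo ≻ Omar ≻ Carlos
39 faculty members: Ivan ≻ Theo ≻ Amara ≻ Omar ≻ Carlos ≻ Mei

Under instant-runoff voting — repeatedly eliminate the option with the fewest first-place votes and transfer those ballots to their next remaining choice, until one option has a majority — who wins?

Ivan

Round 1: Theo 28, Mei 19, Amara 29, Ivan 39, Omar 37, Carlos 20. Eliminate Mei.
Round 2: Theo 47, Amara 29, Ivan 39, Omar 37, Carlos 20. Eliminate Carlos.
Round 3: Theo 47, Amara 29, Ivan 59, Omar 37. Eliminate Amara.
Round 4: Theo 47, Ivan 88, Omar 37. Ivan has a majority.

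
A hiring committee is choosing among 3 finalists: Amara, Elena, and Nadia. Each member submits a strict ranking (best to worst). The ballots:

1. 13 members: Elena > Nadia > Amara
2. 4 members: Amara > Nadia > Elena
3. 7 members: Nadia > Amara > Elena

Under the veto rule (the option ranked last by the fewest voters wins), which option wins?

Nadia

Last-place votes: Amara 13, Elena 11, Nadia 0.
Nadia is ranked last by the fewest voters, so Nadia wins.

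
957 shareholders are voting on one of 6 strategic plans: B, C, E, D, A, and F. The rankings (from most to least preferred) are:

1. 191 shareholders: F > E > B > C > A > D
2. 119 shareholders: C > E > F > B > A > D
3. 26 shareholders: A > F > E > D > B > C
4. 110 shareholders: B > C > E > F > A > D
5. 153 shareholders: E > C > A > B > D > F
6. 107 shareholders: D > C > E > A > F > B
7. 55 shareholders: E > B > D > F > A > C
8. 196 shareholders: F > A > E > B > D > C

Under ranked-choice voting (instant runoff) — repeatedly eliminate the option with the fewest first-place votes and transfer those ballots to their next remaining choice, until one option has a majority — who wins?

Round 1: B 110, C 119, E 208, D 107, A 26, F 387. Eliminate A.
Round 2: B 110, C 119, E 208, D 107, F 413. Eliminate D.
Round 3: B 110, C 226, E 208, F 413. Eliminate B.
Round 4: C 336, E 208, F 413. Eliminate E.
Round 5: C 489, F 468. C has a majority.

C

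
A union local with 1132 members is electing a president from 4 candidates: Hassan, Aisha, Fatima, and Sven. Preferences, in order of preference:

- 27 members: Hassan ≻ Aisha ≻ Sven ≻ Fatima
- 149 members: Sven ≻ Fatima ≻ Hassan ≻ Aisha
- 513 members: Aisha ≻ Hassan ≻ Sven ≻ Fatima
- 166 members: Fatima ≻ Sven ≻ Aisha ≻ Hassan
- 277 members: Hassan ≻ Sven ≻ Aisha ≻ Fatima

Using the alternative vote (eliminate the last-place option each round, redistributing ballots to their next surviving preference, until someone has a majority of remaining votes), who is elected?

Aisha

Round 1: Hassan 304, Aisha 513, Fatima 166, Sven 149. Eliminate Sven.
Round 2: Hassan 304, Aisha 513, Fatima 315. Eliminate Hassan.
Round 3: Aisha 817, Fatima 315. Aisha has a majority.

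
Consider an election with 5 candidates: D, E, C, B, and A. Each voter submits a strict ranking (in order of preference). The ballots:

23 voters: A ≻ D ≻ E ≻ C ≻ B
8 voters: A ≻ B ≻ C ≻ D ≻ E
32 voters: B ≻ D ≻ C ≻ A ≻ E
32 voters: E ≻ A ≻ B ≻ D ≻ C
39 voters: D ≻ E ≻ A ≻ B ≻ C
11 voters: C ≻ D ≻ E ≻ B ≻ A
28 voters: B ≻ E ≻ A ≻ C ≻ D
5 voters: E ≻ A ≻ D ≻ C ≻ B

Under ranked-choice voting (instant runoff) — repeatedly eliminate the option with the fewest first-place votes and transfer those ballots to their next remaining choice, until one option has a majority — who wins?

B

Round 1: D 39, E 37, C 11, B 60, A 31. Eliminate C.
Round 2: D 50, E 37, B 60, A 31. Eliminate A.
Round 3: D 73, E 37, B 68. Eliminate E.
Round 4: D 78, B 100. B has a majority.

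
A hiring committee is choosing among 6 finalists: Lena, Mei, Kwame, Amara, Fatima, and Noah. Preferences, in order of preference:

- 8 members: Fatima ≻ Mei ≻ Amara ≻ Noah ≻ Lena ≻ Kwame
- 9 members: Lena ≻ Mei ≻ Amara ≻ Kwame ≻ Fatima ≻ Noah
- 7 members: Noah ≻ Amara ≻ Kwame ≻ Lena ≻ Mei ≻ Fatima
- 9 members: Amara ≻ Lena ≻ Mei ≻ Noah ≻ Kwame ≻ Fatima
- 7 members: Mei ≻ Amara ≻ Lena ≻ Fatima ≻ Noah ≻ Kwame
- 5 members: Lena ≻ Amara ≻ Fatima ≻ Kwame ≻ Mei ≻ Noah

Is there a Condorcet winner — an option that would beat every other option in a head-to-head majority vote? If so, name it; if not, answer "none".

Checking pairwise contests:
Amara beats Lena 31–14.
Lena beats Mei 30–15.
Lena beats Kwame 38–7.
Mei beats Amara 24–21.
Lena beats Fatima 37–8.
Lena beats Noah 30–15.
Every option loses at least one head-to-head, so there is no Condorcet winner.

none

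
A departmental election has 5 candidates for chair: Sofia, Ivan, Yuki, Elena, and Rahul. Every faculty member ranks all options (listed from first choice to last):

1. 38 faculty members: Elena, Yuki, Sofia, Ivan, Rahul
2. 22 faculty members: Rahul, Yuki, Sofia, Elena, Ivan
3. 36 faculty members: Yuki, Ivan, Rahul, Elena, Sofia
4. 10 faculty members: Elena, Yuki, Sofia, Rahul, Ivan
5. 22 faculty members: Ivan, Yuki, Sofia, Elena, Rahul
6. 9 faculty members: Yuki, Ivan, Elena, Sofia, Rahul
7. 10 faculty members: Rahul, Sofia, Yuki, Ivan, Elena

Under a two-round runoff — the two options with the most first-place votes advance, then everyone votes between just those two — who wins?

Round 1 first-place votes: Sofia 0, Ivan 22, Yuki 45, Elena 48, Rahul 32.
Elena and Yuki advance.
Runoff: Elena is preferred to Yuki by 48 voters; Yuki by 99.
Yuki wins the runoff.

Yuki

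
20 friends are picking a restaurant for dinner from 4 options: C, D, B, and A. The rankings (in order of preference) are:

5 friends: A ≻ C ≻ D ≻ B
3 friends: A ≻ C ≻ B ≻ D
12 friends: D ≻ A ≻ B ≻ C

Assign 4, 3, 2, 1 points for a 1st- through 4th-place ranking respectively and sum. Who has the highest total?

C: 5·3 + 3·3 + 12·1 = 36
D: 5·2 + 3·1 + 12·4 = 61
B: 5·1 + 3·2 + 12·2 = 35
A: 5·4 + 3·4 + 12·3 = 68
A has the highest Borda score (68).

A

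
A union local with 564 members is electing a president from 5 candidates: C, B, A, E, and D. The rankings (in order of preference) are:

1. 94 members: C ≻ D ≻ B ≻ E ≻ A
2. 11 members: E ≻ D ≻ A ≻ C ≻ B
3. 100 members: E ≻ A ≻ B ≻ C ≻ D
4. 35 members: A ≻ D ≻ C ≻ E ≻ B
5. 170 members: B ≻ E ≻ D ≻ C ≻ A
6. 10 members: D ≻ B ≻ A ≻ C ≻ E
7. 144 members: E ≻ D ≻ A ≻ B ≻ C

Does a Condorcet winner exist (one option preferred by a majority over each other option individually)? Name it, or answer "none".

E vs C: 425–139 for E.
E vs B: 290–274 for E.
E vs A: 519–45 for E.
E vs D: 425–139 for E.
E beats every other option head-to-head.

E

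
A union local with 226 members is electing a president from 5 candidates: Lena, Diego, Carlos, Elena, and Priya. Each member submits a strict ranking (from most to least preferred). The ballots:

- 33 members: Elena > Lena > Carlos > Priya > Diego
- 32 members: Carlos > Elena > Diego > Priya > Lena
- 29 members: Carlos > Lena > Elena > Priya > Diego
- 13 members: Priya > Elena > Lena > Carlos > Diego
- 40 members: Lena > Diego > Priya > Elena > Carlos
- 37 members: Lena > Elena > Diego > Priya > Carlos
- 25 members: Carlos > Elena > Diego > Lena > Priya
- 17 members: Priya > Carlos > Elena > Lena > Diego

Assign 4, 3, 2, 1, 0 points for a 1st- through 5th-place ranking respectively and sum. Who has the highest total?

Lena: 33·3 + 32·0 + 29·3 + 13·2 + 40·4 + 37·4 + 25·1 + 17·1 = 562
Diego: 33·0 + 32·2 + 29·0 + 13·0 + 40·3 + 37·2 + 25·2 + 17·0 = 308
Carlos: 33·2 + 32·4 + 29·4 + 13·1 + 40·0 + 37·0 + 25·4 + 17·3 = 474
Elena: 33·4 + 32·3 + 29·2 + 13·3 + 40·1 + 37·3 + 25·3 + 17·2 = 585
Priya: 33·1 + 32·1 + 29·1 + 13·4 + 40·2 + 37·1 + 25·0 + 17·4 = 331
Elena has the highest Borda score (585).

Elena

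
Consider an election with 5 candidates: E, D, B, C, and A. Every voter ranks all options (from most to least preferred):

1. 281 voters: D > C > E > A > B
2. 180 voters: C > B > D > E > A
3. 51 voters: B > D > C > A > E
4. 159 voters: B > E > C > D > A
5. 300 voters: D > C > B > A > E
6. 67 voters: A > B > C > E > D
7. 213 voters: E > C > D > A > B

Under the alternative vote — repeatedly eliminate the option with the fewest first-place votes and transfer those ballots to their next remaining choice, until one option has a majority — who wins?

D

Round 1: E 213, D 581, B 210, C 180, A 67. Eliminate A.
Round 2: E 213, D 581, B 277, C 180. Eliminate C.
Round 3: E 213, D 581, B 457. Eliminate E.
Round 4: D 794, B 457. D has a majority.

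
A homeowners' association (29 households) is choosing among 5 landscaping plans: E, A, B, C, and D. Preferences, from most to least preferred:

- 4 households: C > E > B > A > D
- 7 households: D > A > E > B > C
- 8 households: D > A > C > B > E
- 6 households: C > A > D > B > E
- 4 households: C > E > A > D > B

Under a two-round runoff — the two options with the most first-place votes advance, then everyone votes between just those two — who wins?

Round 1 first-place votes: E 0, A 0, B 0, C 14, D 15.
D and C advance.
Runoff: D is preferred to C by 15 voters; C by 14.
D wins the runoff.

D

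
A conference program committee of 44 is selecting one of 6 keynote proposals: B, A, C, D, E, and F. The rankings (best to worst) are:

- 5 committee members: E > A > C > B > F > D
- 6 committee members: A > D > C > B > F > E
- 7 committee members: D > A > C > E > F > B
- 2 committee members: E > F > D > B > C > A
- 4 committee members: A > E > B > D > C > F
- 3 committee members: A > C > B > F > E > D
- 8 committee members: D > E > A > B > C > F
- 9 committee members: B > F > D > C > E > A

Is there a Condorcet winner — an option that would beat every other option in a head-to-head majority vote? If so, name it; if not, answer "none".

D vs B: 23–21 for D.
D vs A: 26–18 for D.
D vs C: 36–8 for D.
D vs E: 30–14 for D.
D vs F: 25–19 for D.
D beats every other option head-to-head.

D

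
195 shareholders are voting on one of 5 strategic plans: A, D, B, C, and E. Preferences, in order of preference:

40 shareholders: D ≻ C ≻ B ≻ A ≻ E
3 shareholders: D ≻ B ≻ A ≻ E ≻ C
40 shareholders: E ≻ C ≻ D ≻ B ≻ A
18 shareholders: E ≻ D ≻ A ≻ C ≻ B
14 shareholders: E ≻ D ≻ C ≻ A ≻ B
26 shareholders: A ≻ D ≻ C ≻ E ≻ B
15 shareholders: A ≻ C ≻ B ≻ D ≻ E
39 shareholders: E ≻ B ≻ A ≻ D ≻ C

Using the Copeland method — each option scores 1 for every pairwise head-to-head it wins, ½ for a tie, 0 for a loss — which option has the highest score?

A: beats C; loses to D, B, and E → score 1.
D: beats A, B, and C; loses to E → score 3.
B: beats A; loses to D, C, and E → score 1.
C: beats B; loses to A, D, and E → score 1.
E: beats A, D, B, and C → score 4.
E has the best pairwise record.

E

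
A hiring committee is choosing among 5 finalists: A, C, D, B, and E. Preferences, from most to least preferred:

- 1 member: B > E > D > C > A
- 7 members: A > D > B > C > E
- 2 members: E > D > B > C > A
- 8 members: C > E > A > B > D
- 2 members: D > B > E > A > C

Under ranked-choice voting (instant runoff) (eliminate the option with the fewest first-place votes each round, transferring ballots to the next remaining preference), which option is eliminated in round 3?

Round 1: A 7, C 8, D 2, B 1, E 2. Eliminate B.
Round 2: A 7, C 8, D 2, E 3. Eliminate D.
Round 3: A 7, C 8, E 5. Eliminate E.

E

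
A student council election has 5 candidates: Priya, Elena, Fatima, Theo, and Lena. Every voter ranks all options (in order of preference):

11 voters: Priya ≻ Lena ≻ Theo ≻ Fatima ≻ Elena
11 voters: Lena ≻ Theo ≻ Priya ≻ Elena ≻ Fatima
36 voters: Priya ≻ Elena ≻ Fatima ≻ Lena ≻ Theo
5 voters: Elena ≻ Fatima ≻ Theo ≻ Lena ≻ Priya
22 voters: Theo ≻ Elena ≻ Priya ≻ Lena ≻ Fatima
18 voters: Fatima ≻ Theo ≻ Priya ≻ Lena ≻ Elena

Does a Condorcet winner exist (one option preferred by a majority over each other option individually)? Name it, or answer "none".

Checking pairwise contests:
Theo beats Priya 56–47.
Priya beats Elena 76–27.
Priya beats Fatima 80–23.
Fatima beats Theo 59–44.
Priya beats Lena 87–16.
Every option loses at least one head-to-head, so there is no Condorcet winner.

none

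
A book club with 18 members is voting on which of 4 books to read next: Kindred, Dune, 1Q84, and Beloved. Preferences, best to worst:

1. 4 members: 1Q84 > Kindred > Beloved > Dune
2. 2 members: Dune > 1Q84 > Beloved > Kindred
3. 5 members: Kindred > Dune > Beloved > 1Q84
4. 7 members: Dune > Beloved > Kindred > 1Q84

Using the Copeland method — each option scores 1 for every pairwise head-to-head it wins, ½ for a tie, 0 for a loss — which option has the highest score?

Dune

Kindred: beats 1Q84; ties Dune and Beloved → score 2.
Dune: beats 1Q84 and Beloved; ties Kindred → score 2.5.
1Q84: loses to Kindred, Dune, and Beloved → score 0.
Beloved: beats 1Q84; ties Kindred; loses to Dune → score 1.5.
Dune has the best pairwise record.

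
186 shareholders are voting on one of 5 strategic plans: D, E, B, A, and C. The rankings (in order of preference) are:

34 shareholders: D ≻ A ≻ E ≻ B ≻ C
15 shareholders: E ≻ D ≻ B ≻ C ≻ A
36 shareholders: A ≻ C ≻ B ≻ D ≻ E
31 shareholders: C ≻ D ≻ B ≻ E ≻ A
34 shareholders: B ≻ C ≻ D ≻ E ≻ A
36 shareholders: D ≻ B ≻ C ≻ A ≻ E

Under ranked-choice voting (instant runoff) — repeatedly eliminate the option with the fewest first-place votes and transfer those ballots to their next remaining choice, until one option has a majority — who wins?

D

Round 1: D 70, E 15, B 34, A 36, C 31. Eliminate E.
Round 2: D 85, B 34, A 36, C 31. Eliminate C.
Round 3: D 116, B 34, A 36. D has a majority.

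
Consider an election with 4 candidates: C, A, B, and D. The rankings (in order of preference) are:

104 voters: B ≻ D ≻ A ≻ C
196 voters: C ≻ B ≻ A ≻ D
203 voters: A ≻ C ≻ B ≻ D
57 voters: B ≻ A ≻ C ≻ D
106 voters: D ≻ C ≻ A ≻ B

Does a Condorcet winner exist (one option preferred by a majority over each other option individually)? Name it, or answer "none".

Checking pairwise contests:
A beats C 364–302.
B beats A 357–309.
C beats B 505–161.
C beats D 456–210.
Every option loses at least one head-to-head, so there is no Condorcet winner.

none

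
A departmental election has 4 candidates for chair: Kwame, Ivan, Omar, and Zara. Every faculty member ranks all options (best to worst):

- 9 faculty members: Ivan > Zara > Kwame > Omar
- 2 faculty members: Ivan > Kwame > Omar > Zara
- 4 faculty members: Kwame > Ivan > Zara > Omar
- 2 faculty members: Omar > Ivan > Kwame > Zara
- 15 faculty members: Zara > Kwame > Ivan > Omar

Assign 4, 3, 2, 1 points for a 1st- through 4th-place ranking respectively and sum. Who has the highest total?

Kwame: 9·2 + 2·3 + 4·4 + 2·2 + 15·3 = 89
Ivan: 9·4 + 2·4 + 4·3 + 2·3 + 15·2 = 92
Omar: 9·1 + 2·2 + 4·1 + 2·4 + 15·1 = 40
Zara: 9·3 + 2·1 + 4·2 + 2·1 + 15·4 = 99
Zara has the highest Borda score (99).

Zara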